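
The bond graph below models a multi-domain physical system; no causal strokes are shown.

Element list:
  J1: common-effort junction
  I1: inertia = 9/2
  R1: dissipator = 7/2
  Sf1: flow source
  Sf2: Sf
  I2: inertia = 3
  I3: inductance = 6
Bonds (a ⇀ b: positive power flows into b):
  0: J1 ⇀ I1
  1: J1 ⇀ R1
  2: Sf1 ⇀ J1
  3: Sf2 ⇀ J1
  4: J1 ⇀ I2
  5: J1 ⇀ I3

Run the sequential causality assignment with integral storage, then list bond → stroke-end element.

bond 0 →I1
bond 1 →J1
bond 2 →Sf1
bond 3 →Sf2
bond 4 →I2
bond 5 →I3

β2 →Sf1  (source Sf1 imposes f)
β3 →Sf2  (source Sf2 imposes f)
β0 →I1  (I1 integral (f out))
β4 →I2  (I2 integral (f out))
β5 →I3  (I3: I, integral causality)
β1 →J1  (closing 0-jn rule on J1)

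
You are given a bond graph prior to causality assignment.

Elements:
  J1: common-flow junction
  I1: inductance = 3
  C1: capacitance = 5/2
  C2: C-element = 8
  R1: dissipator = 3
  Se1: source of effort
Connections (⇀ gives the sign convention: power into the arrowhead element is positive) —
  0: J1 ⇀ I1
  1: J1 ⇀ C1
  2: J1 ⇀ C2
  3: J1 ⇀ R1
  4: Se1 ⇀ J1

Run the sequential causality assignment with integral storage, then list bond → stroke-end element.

#4 |J1  (source Se1 imposes e)
#0 |I1  (I1: I, integral causality)
#1 |J1  (J1: bond 0 brought flow, rest push out)
#2 |J1  (J1: bond 0 brought flow, rest push out)
#3 |J1  (1-jn J1 has f-setter on 0)

β0 |I1
β1 |J1
β2 |J1
β3 |J1
β4 |J1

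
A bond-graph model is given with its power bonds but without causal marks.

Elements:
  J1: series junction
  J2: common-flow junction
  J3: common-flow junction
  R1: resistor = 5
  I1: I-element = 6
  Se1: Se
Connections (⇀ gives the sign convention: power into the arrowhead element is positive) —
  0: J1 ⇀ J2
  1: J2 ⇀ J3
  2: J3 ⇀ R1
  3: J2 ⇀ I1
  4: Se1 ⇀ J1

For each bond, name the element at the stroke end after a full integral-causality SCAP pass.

#0 stroke→J2
#1 stroke→J2
#2 stroke→J3
#3 stroke→I1
#4 stroke→J1

b4 stroke at J1  (source Se1 imposes e)
b0 stroke at J2  (J1: last free bond brings flow in)
b3 stroke at I1  (I1: I, integral causality)
b1 stroke at J2  (common-f at J2 fixed by 3)
b2 stroke at J3  (common-f at J3 fixed by 1)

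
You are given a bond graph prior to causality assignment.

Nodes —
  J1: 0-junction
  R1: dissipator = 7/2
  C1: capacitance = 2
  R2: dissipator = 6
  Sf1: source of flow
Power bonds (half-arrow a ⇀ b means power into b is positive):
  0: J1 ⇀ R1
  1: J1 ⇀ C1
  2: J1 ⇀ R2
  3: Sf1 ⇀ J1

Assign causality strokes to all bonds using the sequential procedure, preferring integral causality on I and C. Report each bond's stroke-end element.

b0 →R1
b1 →J1
b2 →R2
b3 →Sf1

#3 →Sf1  (Sf1: flow source, stroke at near end)
#1 →J1  (prefer integral on C1)
#0 →R1  (J1: bond 1 brought effort, rest push out)
#2 →R2  (J1 effort already set via bond 1)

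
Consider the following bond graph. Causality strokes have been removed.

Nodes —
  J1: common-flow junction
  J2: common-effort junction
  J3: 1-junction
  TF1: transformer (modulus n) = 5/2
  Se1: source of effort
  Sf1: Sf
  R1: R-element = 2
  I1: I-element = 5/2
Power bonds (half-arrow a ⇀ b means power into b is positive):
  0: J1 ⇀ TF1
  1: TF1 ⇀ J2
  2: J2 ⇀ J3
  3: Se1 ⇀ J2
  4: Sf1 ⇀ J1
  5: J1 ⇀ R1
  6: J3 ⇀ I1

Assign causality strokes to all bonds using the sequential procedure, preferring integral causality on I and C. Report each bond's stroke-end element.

#3 |J2  (Se1 fixes effort; stroke away)
#4 |Sf1  (source Sf1 imposes f)
#0 |J1  (common-f at J1 fixed by 4)
#5 |J1  (1-jn J1 has f-setter on 4)
#1 |TF1  (common-e at J2 fixed by 3)
#2 |J3  (0-jn J2 has e-setter on 3)
#6 |I1  (closing 1-jn rule on J3)

bond 0 stroke→J1
bond 1 stroke→TF1
bond 2 stroke→J3
bond 3 stroke→J2
bond 4 stroke→Sf1
bond 5 stroke→J1
bond 6 stroke→I1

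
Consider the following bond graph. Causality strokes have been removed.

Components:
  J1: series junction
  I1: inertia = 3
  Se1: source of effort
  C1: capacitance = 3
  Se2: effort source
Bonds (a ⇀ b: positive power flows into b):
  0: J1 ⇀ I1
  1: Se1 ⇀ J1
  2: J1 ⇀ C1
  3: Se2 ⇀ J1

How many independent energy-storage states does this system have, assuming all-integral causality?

2  (C1, I1 all integral)

#1 |J1  (Se1: effort source, stroke at far end)
#3 |J1  (Se2 fixes effort; stroke away)
#0 |I1  (I1 integral (f out))
#2 |J1  (J1 flow already set via bond 0)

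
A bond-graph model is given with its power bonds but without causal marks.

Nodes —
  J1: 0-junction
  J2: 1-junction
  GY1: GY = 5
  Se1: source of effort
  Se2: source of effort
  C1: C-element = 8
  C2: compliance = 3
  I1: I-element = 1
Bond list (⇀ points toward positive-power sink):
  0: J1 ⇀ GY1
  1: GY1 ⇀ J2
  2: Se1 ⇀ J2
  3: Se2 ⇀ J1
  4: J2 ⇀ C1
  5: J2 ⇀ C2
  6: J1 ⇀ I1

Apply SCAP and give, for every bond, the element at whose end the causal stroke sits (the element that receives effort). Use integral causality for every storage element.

b0 stroke→GY1
b1 stroke→GY1
b2 stroke→J2
b3 stroke→J1
b4 stroke→J2
b5 stroke→J2
b6 stroke→I1

bond 2 stroke at J2  (Se1: effort source, stroke at far end)
bond 3 stroke at J1  (Se2: effort source, stroke at far end)
bond 0 stroke at GY1  (common-e at J1 fixed by 3)
bond 6 stroke at I1  (J1 effort already set via bond 3)
bond 1 stroke at GY1  (GY GY1: same side as bond 0)
bond 4 stroke at J2  (common-f at J2 fixed by 1)
bond 5 stroke at J2  (1-jn J2 has f-setter on 1)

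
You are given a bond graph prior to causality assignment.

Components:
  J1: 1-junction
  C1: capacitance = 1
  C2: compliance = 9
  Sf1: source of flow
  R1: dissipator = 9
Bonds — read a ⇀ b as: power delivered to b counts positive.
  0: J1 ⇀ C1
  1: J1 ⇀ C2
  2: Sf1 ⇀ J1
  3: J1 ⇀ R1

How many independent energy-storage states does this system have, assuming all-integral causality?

2  (C1, C2 all integral)

β2 stroke at Sf1  (source Sf1 imposes f)
β0 stroke at J1  (J1: bond 2 brought flow, rest push out)
β1 stroke at J1  (J1 flow already set via bond 2)
β3 stroke at J1  (1-jn J1 has f-setter on 2)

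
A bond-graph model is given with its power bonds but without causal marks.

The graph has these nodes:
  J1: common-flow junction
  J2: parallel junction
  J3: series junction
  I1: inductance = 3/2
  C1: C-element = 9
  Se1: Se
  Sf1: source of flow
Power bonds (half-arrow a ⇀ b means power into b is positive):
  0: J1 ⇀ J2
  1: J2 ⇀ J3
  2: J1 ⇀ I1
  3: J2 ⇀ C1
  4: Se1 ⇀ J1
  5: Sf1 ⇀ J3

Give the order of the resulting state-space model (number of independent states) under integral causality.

2  (C1, I1 all integral)

β4 stroke at J1  (Se1 fixes effort; stroke away)
β5 stroke at Sf1  (Sf1 (Sf) sets flow on bond)
β1 stroke at J3  (J3 flow already set via bond 5)
β2 stroke at I1  (I1 outputs flow p/I1)
β0 stroke at J1  (J1: bond 2 brought flow, rest push out)
β3 stroke at J2  (J2: last free bond brings effort in)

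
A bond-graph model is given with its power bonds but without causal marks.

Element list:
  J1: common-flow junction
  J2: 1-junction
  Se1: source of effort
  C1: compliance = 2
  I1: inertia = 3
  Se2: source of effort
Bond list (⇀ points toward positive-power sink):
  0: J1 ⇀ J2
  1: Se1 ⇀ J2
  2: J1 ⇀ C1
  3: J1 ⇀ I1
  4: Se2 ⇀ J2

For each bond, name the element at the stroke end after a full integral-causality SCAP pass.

b0 →J1
b1 →J2
b2 →J1
b3 →I1
b4 →J2

bond 1 stroke→J2  (source Se1 imposes e)
bond 4 stroke→J2  (Se2: effort source, stroke at far end)
bond 0 stroke→J1  (only one flow-in slot at J2)
bond 2 stroke→J1  (C1: C, integral causality)
bond 3 stroke→I1  (J1: last free bond brings flow in)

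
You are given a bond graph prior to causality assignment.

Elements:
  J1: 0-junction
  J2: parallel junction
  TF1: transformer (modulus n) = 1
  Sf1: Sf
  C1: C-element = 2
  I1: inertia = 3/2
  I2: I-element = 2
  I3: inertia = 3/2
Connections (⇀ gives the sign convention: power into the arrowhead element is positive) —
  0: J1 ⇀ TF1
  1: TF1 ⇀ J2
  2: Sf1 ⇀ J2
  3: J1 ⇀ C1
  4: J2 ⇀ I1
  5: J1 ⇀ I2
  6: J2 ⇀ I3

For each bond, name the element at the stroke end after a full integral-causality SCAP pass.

b2 stroke→Sf1  (Sf1: flow source, stroke at near end)
b3 stroke→J1  (C1 integral (e out))
b0 stroke→TF1  (common-e at J1 fixed by 3)
b5 stroke→I2  (J1: bond 3 brought effort, rest push out)
b1 stroke→J2  (TF TF1: opposite of bond 0)
b4 stroke→I1  (0-jn J2 has e-setter on 1)
b6 stroke→I3  (J2: bond 1 brought effort, rest push out)

β0 →TF1
β1 →J2
β2 →Sf1
β3 →J1
β4 →I1
β5 →I2
β6 →I3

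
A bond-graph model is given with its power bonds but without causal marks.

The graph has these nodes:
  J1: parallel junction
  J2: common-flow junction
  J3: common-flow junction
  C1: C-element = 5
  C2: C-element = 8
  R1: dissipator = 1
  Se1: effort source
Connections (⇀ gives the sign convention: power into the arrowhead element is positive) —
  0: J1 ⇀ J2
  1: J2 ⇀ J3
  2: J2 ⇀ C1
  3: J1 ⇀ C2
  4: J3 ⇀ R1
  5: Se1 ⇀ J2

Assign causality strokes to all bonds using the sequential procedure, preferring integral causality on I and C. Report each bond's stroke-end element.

b0 →J2
b1 →J3
b2 →J2
b3 →J1
b4 →R1
b5 →J2

bond 5 |J2  (Se1 fixes effort; stroke away)
bond 2 |J2  (C1 integral (e out))
bond 3 |J1  (prefer integral on C2)
bond 0 |J2  (J1: bond 3 brought effort, rest push out)
bond 1 |J3  (only one flow-in slot at J2)
bond 4 |R1  (J3 needs exactly one f-in)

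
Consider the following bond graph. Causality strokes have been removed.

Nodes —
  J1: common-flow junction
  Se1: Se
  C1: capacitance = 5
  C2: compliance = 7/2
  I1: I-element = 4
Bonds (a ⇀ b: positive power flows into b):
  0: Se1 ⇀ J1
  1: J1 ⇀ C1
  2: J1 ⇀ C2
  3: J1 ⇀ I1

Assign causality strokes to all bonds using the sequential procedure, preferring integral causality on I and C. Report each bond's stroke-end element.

#0 →J1
#1 →J1
#2 →J1
#3 →I1

#0 |J1  (Se1 (Se) sets effort on bond)
#1 |J1  (C1 integral (e out))
#2 |J1  (prefer integral on C2)
#3 |I1  (J1 needs exactly one f-in)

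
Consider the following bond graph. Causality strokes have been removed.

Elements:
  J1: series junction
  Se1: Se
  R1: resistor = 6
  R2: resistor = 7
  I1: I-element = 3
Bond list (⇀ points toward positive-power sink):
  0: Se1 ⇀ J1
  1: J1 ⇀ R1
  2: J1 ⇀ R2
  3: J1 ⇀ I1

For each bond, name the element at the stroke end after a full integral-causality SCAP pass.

b0 →J1  (Se1 fixes effort; stroke away)
b3 →I1  (I1 outputs flow p/I1)
b1 →J1  (J1 flow already set via bond 3)
b2 →J1  (J1: bond 3 brought flow, rest push out)

b0 |J1
b1 |J1
b2 |J1
b3 |I1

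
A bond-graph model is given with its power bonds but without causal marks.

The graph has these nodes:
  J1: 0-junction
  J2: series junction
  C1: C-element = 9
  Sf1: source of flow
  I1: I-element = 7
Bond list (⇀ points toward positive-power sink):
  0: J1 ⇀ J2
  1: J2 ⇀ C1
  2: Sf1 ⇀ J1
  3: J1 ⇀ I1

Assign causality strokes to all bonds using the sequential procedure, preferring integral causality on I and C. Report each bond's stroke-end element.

b2 |Sf1  (Sf1 fixes flow; stroke at Sf1)
b1 |J2  (C1 outputs effort q/C1)
b0 |J1  (J2 needs exactly one f-in)
b3 |I1  (common-e at J1 fixed by 0)

β0 stroke→J1
β1 stroke→J2
β2 stroke→Sf1
β3 stroke→I1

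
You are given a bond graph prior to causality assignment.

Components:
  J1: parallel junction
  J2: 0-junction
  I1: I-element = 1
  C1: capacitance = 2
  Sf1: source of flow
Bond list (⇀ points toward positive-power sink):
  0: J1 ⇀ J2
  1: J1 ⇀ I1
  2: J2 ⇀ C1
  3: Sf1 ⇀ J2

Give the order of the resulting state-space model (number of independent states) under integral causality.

2  (C1, I1 all integral)

β3 |Sf1  (source Sf1 imposes f)
β1 |I1  (prefer integral on I1)
β0 |J1  (only one effort-in slot at J1)
β2 |J2  (closing 0-jn rule on J2)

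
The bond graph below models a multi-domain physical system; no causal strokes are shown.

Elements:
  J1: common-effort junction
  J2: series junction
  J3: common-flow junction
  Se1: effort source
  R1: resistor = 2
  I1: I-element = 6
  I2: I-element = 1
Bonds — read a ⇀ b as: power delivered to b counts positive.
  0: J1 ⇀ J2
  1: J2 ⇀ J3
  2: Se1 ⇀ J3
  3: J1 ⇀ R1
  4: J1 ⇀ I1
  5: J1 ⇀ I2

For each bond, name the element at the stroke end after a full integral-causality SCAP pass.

β2 stroke at J3  (Se1: effort source, stroke at far end)
β1 stroke at J2  (J3: last free bond brings flow in)
β0 stroke at J1  (J2: last free bond brings flow in)
β3 stroke at R1  (J1 effort already set via bond 0)
β4 stroke at I1  (common-e at J1 fixed by 0)
β5 stroke at I2  (J1 effort already set via bond 0)

b0 stroke at J1
b1 stroke at J2
b2 stroke at J3
b3 stroke at R1
b4 stroke at I1
b5 stroke at I2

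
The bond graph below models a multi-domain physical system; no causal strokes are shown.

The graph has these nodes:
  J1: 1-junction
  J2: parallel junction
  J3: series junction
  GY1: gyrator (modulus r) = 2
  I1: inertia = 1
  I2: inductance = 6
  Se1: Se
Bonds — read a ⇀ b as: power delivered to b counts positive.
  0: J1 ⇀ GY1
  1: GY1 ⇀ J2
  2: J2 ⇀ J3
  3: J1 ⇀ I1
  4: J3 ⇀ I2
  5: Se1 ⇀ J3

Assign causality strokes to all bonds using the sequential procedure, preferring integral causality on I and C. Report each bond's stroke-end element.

b5 |J3  (source Se1 imposes e)
b3 |I1  (I1 integral (f out))
b0 |J1  (1-jn J1 has f-setter on 3)
b1 |J2  (GY GY1: same side as bond 0)
b2 |J3  (J2: bond 1 brought effort, rest push out)
b4 |I2  (closing 1-jn rule on J3)

bond 0 stroke at J1
bond 1 stroke at J2
bond 2 stroke at J3
bond 3 stroke at I1
bond 4 stroke at I2
bond 5 stroke at J3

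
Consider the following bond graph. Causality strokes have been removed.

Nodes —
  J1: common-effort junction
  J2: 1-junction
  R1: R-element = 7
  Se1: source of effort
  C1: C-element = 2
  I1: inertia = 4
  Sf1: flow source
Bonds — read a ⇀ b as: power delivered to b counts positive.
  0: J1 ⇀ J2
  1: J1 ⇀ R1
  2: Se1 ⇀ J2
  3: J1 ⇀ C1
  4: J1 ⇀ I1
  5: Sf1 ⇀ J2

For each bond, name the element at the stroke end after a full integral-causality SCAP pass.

#0 stroke→J2
#1 stroke→R1
#2 stroke→J2
#3 stroke→J1
#4 stroke→I1
#5 stroke→Sf1

b2 stroke→J2  (Se1: effort source, stroke at far end)
b5 stroke→Sf1  (Sf1 fixes flow; stroke at Sf1)
b0 stroke→J2  (1-jn J2 has f-setter on 5)
b3 stroke→J1  (prefer integral on C1)
b1 stroke→R1  (J1: bond 3 brought effort, rest push out)
b4 stroke→I1  (J1 effort already set via bond 3)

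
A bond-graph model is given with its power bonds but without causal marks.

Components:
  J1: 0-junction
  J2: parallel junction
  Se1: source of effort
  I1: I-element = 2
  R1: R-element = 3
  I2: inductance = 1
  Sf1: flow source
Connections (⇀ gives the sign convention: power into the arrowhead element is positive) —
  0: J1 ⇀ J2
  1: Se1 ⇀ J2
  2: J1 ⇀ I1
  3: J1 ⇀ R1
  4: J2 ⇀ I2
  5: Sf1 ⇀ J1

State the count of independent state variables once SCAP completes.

2  (I1, I2 all integral)

#1 stroke→J2  (Se1 fixes effort; stroke away)
#5 stroke→Sf1  (source Sf1 imposes f)
#0 stroke→J1  (J2 effort already set via bond 1)
#4 stroke→I2  (J2 effort already set via bond 1)
#2 stroke→I1  (J1 effort already set via bond 0)
#3 stroke→R1  (common-e at J1 fixed by 0)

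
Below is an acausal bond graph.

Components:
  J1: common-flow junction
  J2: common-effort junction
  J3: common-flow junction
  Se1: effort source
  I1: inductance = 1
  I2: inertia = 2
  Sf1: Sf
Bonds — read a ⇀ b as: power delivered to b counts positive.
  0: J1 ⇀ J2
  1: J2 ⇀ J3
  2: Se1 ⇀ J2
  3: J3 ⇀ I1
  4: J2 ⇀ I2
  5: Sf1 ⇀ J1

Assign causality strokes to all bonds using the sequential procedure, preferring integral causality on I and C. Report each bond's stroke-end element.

β2 →J2  (Se1 fixes effort; stroke away)
β5 →Sf1  (Sf1: flow source, stroke at near end)
β0 →J1  (common-f at J1 fixed by 5)
β1 →J3  (J2 effort already set via bond 2)
β4 →I2  (0-jn J2 has e-setter on 2)
β3 →I1  (closing 1-jn rule on J3)

β0 →J1
β1 →J3
β2 →J2
β3 →I1
β4 →I2
β5 →Sf1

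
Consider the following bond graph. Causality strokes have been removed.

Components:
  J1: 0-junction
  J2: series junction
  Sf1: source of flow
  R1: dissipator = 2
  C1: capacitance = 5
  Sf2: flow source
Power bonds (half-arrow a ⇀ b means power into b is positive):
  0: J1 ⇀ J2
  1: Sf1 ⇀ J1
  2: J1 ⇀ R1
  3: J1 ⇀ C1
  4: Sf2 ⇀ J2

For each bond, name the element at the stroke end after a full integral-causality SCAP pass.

#0 |J2
#1 |Sf1
#2 |R1
#3 |J1
#4 |Sf2

β1 →Sf1  (source Sf1 imposes f)
β4 →Sf2  (source Sf2 imposes f)
β0 →J2  (J2 flow already set via bond 4)
β3 →J1  (prefer integral on C1)
β2 →R1  (J1: bond 3 brought effort, rest push out)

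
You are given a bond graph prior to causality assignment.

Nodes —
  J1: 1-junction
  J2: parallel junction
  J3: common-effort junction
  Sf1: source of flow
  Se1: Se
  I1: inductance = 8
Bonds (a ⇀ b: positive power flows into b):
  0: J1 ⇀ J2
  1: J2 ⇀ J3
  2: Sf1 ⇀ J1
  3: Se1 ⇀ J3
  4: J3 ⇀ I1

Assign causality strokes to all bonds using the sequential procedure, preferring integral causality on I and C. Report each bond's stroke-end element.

b2 →Sf1  (Sf1 fixes flow; stroke at Sf1)
b3 →J3  (Se1 (Se) sets effort on bond)
b0 →J1  (common-f at J1 fixed by 2)
b1 →J2  (J2 needs exactly one e-in)
b4 →I1  (common-e at J3 fixed by 3)

bond 0 stroke at J1
bond 1 stroke at J2
bond 2 stroke at Sf1
bond 3 stroke at J3
bond 4 stroke at I1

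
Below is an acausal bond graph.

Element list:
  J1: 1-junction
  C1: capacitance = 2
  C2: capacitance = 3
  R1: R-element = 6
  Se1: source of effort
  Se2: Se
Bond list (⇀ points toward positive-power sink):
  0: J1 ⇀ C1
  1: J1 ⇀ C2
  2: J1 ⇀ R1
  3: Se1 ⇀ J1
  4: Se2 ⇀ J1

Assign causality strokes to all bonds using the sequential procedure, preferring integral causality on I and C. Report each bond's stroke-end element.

β0 |J1
β1 |J1
β2 |R1
β3 |J1
β4 |J1

bond 3 →J1  (Se1: effort source, stroke at far end)
bond 4 →J1  (source Se2 imposes e)
bond 0 →J1  (C1 integral (e out))
bond 1 →J1  (prefer integral on C2)
bond 2 →R1  (only one flow-in slot at J1)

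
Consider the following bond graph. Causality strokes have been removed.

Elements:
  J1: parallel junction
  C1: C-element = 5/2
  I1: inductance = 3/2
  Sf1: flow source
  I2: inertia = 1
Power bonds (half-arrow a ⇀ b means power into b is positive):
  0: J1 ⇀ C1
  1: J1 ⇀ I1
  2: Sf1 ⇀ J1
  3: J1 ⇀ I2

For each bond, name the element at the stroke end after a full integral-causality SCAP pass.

b0 stroke→J1
b1 stroke→I1
b2 stroke→Sf1
b3 stroke→I2

#2 |Sf1  (Sf1: flow source, stroke at near end)
#0 |J1  (C1 outputs effort q/C1)
#1 |I1  (J1 effort already set via bond 0)
#3 |I2  (J1 effort already set via bond 0)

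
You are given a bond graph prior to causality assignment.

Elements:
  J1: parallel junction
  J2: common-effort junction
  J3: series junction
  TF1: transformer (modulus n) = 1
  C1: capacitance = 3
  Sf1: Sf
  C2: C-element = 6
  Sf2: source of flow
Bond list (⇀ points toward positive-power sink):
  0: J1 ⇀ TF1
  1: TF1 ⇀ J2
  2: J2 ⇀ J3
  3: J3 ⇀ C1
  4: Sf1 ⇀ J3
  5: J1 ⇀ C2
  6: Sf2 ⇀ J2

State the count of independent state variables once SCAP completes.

2  (C1, C2 all integral)

#4 stroke→Sf1  (Sf1: flow source, stroke at near end)
#6 stroke→Sf2  (Sf2: flow source, stroke at near end)
#2 stroke→J3  (1-jn J3 has f-setter on 4)
#3 stroke→J3  (1-jn J3 has f-setter on 4)
#1 stroke→J2  (J2: last free bond brings effort in)
#0 stroke→TF1  (through TF1, causality passes straight; one stroke at TF1)
#5 stroke→J1  (J1: last free bond brings effort in)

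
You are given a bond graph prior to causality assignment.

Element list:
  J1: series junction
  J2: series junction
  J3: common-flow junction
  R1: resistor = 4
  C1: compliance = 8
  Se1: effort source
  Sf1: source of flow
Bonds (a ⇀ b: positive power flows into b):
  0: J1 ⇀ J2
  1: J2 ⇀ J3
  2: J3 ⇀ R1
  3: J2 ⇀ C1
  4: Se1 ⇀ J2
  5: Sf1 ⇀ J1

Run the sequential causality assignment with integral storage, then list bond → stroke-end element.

bond 4 |J2  (Se1 (Se) sets effort on bond)
bond 5 |Sf1  (Sf1 fixes flow; stroke at Sf1)
bond 0 |J1  (J1 flow already set via bond 5)
bond 1 |J2  (1-jn J2 has f-setter on 0)
bond 3 |J2  (common-f at J2 fixed by 0)
bond 2 |J3  (J3 flow already set via bond 1)

bond 0 |J1
bond 1 |J2
bond 2 |J3
bond 3 |J2
bond 4 |J2
bond 5 |Sf1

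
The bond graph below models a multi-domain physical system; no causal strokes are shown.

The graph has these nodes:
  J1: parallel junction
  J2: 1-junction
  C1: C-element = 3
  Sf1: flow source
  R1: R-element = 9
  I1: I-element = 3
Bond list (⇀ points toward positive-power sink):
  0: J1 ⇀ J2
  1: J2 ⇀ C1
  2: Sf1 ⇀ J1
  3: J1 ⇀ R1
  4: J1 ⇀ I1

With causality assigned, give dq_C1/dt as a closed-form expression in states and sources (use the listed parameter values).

dq_C1/dt = F_Sf1 - p_I1/3 - q_C1/27

bond 2 stroke at Sf1  (Sf1 fixes flow; stroke at Sf1)
bond 1 stroke at J2  (C1: C, integral causality)
bond 0 stroke at J1  (only one flow-in slot at J2)
bond 3 stroke at R1  (0-jn J1 has e-setter on 0)
bond 4 stroke at I1  (0-jn J1 has e-setter on 0)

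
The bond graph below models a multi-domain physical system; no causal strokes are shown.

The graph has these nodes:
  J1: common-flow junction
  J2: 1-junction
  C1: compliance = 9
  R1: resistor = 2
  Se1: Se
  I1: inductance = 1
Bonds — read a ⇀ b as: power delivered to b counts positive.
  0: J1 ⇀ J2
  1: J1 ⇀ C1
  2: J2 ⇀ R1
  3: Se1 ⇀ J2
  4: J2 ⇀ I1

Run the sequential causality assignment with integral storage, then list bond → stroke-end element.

bond 3 stroke at J2  (Se1 (Se) sets effort on bond)
bond 1 stroke at J1  (prefer integral on C1)
bond 0 stroke at J2  (J1 needs exactly one f-in)
bond 4 stroke at I1  (I1: I, integral causality)
bond 2 stroke at J2  (common-f at J2 fixed by 4)

b0 →J2
b1 →J1
b2 →J2
b3 →J2
b4 →I1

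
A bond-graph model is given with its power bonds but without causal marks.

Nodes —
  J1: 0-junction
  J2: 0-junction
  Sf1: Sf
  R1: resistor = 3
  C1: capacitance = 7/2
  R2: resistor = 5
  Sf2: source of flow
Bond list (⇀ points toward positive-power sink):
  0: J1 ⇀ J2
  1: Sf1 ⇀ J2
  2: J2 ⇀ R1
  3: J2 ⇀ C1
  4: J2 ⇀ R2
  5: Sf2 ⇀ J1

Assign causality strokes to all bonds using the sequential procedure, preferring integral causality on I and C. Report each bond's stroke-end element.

bond 0 stroke at J1
bond 1 stroke at Sf1
bond 2 stroke at R1
bond 3 stroke at J2
bond 4 stroke at R2
bond 5 stroke at Sf2

bond 1 |Sf1  (Sf1 fixes flow; stroke at Sf1)
bond 5 |Sf2  (source Sf2 imposes f)
bond 0 |J1  (closing 0-jn rule on J1)
bond 3 |J2  (C1 integral (e out))
bond 2 |R1  (common-e at J2 fixed by 3)
bond 4 |R2  (J2: bond 3 brought effort, rest push out)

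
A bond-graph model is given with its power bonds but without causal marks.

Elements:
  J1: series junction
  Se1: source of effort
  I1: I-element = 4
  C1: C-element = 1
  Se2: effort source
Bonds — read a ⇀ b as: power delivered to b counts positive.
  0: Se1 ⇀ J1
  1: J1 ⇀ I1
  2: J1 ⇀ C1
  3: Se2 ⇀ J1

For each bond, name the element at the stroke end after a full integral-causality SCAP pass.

b0 stroke→J1
b1 stroke→I1
b2 stroke→J1
b3 stroke→J1

#0 stroke→J1  (Se1 fixes effort; stroke away)
#3 stroke→J1  (source Se2 imposes e)
#1 stroke→I1  (I1 outputs flow p/I1)
#2 stroke→J1  (common-f at J1 fixed by 1)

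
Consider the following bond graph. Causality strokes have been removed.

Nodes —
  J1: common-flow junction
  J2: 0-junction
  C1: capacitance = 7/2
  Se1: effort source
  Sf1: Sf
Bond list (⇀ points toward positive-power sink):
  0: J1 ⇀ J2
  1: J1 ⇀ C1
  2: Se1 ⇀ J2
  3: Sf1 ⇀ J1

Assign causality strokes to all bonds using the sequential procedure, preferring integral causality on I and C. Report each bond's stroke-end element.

bond 2 stroke at J2  (source Se1 imposes e)
bond 3 stroke at Sf1  (Sf1: flow source, stroke at near end)
bond 0 stroke at J1  (J1 flow already set via bond 3)
bond 1 stroke at J1  (J1 flow already set via bond 3)

bond 0 stroke→J1
bond 1 stroke→J1
bond 2 stroke→J2
bond 3 stroke→Sf1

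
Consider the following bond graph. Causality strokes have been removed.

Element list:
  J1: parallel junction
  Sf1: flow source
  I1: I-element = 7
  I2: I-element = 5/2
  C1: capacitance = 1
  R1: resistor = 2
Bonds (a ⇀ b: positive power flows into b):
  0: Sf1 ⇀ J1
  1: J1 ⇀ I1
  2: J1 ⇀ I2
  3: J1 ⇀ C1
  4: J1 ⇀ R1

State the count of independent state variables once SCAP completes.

#0 stroke at Sf1  (source Sf1 imposes f)
#1 stroke at I1  (I1: I, integral causality)
#2 stroke at I2  (prefer integral on I2)
#3 stroke at J1  (C1 outputs effort q/C1)
#4 stroke at R1  (common-e at J1 fixed by 3)

3  (C1, I1, I2 all integral)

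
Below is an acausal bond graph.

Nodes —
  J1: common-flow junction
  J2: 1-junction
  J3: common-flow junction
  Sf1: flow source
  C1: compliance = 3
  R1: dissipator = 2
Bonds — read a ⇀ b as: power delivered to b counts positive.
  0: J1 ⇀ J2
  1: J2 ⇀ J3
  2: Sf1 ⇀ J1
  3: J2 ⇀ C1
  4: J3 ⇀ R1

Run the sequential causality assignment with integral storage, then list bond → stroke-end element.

#2 stroke at Sf1  (Sf1: flow source, stroke at near end)
#0 stroke at J1  (J1: bond 2 brought flow, rest push out)
#1 stroke at J2  (J2 flow already set via bond 0)
#3 stroke at J2  (J2 flow already set via bond 0)
#4 stroke at J3  (J3 flow already set via bond 1)

#0 →J1
#1 →J2
#2 →Sf1
#3 →J2
#4 →J3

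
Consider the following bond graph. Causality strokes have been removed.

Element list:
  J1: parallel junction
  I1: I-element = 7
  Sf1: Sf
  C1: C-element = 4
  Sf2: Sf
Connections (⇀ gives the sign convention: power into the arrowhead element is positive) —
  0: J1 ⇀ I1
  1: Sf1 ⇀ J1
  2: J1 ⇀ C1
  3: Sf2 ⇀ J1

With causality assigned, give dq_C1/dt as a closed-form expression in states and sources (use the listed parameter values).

b1 →Sf1  (source Sf1 imposes f)
b3 →Sf2  (Sf2 fixes flow; stroke at Sf2)
b0 →I1  (I1: I, integral causality)
b2 →J1  (only one effort-in slot at J1)

dq_C1/dt = F_Sf1 + F_Sf2 - p_I1/7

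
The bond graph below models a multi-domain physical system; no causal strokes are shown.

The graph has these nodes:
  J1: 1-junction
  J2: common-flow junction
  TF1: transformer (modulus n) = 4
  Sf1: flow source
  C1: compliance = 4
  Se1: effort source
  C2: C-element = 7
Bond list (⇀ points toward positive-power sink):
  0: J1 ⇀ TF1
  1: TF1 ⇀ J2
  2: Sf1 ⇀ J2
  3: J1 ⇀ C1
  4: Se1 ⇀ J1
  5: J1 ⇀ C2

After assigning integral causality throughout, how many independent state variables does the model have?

2  (C1, C2 all integral)

β2 →Sf1  (Sf1 (Sf) sets flow on bond)
β4 →J1  (Se1: effort source, stroke at far end)
β1 →J2  (1-jn J2 has f-setter on 2)
β0 →TF1  (TF TF1: opposite of bond 1)
β3 →J1  (J1 flow already set via bond 0)
β5 →J1  (J1 flow already set via bond 0)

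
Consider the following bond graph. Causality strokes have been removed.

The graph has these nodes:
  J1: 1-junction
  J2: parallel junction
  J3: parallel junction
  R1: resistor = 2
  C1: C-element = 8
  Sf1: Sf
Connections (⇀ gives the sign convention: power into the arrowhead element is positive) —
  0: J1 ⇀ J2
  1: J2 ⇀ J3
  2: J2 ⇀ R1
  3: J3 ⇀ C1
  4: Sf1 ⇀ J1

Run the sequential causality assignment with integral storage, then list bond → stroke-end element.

b4 stroke→Sf1  (Sf1: flow source, stroke at near end)
b0 stroke→J1  (1-jn J1 has f-setter on 4)
b3 stroke→J3  (C1 outputs effort q/C1)
b1 stroke→J2  (J3: bond 3 brought effort, rest push out)
b2 stroke→R1  (0-jn J2 has e-setter on 1)

b0 |J1
b1 |J2
b2 |R1
b3 |J3
b4 |Sf1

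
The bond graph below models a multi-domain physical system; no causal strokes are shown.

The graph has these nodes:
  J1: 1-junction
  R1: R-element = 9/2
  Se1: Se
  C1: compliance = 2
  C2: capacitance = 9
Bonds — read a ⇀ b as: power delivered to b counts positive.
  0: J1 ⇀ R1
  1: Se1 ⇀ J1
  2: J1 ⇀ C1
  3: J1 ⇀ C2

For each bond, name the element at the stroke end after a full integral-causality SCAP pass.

b0 stroke at R1
b1 stroke at J1
b2 stroke at J1
b3 stroke at J1

bond 1 stroke at J1  (Se1: effort source, stroke at far end)
bond 2 stroke at J1  (C1 outputs effort q/C1)
bond 3 stroke at J1  (C2 outputs effort q/C2)
bond 0 stroke at R1  (only one flow-in slot at J1)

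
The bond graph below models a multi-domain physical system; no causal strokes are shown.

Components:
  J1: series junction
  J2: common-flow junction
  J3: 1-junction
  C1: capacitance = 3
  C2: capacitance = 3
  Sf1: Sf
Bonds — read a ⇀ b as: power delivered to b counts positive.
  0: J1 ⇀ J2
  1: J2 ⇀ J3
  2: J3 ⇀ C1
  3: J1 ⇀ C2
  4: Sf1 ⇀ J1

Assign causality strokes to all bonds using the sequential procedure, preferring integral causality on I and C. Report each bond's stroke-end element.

#0 stroke→J1
#1 stroke→J2
#2 stroke→J3
#3 stroke→J1
#4 stroke→Sf1

#4 |Sf1  (Sf1 fixes flow; stroke at Sf1)
#0 |J1  (common-f at J1 fixed by 4)
#3 |J1  (common-f at J1 fixed by 4)
#1 |J2  (J2: bond 0 brought flow, rest push out)
#2 |J3  (J3 flow already set via bond 1)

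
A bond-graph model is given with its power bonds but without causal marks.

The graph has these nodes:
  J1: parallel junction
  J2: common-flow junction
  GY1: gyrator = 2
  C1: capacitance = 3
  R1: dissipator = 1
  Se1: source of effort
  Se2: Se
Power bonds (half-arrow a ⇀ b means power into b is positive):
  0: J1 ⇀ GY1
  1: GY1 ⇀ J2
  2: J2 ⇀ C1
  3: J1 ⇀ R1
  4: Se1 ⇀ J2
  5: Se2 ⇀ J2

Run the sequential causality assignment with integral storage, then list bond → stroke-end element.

β0 stroke→GY1
β1 stroke→GY1
β2 stroke→J2
β3 stroke→J1
β4 stroke→J2
β5 stroke→J2

b4 →J2  (Se1 (Se) sets effort on bond)
b5 →J2  (Se2 fixes effort; stroke away)
b2 →J2  (C1: C, integral causality)
b1 →GY1  (J2: last free bond brings flow in)
b0 →GY1  (GY GY1: same side as bond 1)
b3 →J1  (J1: last free bond brings effort in)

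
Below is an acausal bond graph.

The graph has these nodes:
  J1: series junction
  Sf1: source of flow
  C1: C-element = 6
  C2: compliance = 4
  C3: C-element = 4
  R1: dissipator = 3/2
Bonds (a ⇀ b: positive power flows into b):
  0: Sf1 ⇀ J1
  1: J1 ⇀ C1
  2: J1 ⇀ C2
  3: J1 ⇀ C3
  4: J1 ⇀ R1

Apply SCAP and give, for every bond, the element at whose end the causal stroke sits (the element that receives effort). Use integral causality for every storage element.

bond 0 stroke at Sf1
bond 1 stroke at J1
bond 2 stroke at J1
bond 3 stroke at J1
bond 4 stroke at J1

#0 stroke at Sf1  (source Sf1 imposes f)
#1 stroke at J1  (J1 flow already set via bond 0)
#2 stroke at J1  (J1 flow already set via bond 0)
#3 stroke at J1  (1-jn J1 has f-setter on 0)
#4 stroke at J1  (J1: bond 0 brought flow, rest push out)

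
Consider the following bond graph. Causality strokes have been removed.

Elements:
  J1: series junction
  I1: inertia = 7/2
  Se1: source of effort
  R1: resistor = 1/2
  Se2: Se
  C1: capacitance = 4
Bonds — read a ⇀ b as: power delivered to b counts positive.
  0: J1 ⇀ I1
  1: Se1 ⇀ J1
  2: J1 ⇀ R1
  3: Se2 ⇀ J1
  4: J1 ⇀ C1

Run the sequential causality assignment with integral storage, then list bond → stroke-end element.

b1 stroke at J1  (source Se1 imposes e)
b3 stroke at J1  (source Se2 imposes e)
b0 stroke at I1  (prefer integral on I1)
b2 stroke at J1  (J1: bond 0 brought flow, rest push out)
b4 stroke at J1  (common-f at J1 fixed by 0)

#0 |I1
#1 |J1
#2 |J1
#3 |J1
#4 |J1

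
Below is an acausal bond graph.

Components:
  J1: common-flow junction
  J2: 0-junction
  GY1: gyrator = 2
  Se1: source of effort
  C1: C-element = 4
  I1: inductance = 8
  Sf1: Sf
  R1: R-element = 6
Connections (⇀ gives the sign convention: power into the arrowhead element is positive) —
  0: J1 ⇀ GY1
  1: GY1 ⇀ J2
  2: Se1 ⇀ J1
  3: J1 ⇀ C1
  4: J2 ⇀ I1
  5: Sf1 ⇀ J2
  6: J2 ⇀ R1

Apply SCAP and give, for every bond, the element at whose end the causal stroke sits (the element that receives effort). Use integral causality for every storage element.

β2 stroke→J1  (Se1: effort source, stroke at far end)
β5 stroke→Sf1  (Sf1: flow source, stroke at near end)
β3 stroke→J1  (prefer integral on C1)
β0 stroke→GY1  (J1: last free bond brings flow in)
β1 stroke→GY1  (through GY1, causality inverts; strokes same side of GY1)
β4 stroke→I1  (prefer integral on I1)
β6 stroke→J2  (J2 needs exactly one e-in)

b0 |GY1
b1 |GY1
b2 |J1
b3 |J1
b4 |I1
b5 |Sf1
b6 |J2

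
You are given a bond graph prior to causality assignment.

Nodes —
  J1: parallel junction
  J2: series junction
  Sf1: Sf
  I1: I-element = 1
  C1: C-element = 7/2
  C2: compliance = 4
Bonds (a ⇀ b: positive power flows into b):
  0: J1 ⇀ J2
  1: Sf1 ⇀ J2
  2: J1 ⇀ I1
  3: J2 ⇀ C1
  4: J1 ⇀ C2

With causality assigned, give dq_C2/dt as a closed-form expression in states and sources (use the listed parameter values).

bond 1 →Sf1  (Sf1: flow source, stroke at near end)
bond 0 →J2  (1-jn J2 has f-setter on 1)
bond 3 →J2  (J2: bond 1 brought flow, rest push out)
bond 2 →I1  (I1: I, integral causality)
bond 4 →J1  (closing 0-jn rule on J1)

dq_C2/dt = -F_Sf1 - p_I1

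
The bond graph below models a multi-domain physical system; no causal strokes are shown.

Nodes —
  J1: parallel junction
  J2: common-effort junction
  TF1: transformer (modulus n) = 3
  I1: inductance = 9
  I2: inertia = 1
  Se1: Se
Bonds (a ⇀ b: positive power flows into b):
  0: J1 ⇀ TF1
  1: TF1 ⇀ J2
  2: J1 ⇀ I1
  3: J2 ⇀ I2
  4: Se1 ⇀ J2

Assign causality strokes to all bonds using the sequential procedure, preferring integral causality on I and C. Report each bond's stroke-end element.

b0 |J1
b1 |TF1
b2 |I1
b3 |I2
b4 |J2

β4 stroke→J2  (source Se1 imposes e)
β1 stroke→TF1  (J2: bond 4 brought effort, rest push out)
β3 stroke→I2  (J2: bond 4 brought effort, rest push out)
β0 stroke→J1  (TF1: transformer flips bond 1)
β2 stroke→I1  (0-jn J1 has e-setter on 0)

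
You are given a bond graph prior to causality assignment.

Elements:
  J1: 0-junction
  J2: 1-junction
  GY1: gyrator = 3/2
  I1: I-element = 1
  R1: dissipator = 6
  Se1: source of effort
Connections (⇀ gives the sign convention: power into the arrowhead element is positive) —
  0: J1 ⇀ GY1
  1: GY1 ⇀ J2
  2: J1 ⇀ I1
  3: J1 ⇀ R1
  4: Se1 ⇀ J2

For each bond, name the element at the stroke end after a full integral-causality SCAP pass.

β0 stroke at GY1
β1 stroke at GY1
β2 stroke at I1
β3 stroke at J1
β4 stroke at J2

β4 |J2  (source Se1 imposes e)
β1 |GY1  (closing 1-jn rule on J2)
β0 |GY1  (GY1: gyrator matches bond 1)
β2 |I1  (prefer integral on I1)
β3 |J1  (closing 0-jn rule on J1)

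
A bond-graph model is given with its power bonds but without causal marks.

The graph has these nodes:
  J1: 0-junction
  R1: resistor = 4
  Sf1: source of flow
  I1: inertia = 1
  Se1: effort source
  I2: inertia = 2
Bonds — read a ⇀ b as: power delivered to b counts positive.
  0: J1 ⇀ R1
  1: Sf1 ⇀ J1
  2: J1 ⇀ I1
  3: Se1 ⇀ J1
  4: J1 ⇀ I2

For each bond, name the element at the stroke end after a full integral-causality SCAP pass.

#0 stroke at R1
#1 stroke at Sf1
#2 stroke at I1
#3 stroke at J1
#4 stroke at I2

bond 1 |Sf1  (Sf1 fixes flow; stroke at Sf1)
bond 3 |J1  (Se1 (Se) sets effort on bond)
bond 0 |R1  (common-e at J1 fixed by 3)
bond 2 |I1  (0-jn J1 has e-setter on 3)
bond 4 |I2  (J1 effort already set via bond 3)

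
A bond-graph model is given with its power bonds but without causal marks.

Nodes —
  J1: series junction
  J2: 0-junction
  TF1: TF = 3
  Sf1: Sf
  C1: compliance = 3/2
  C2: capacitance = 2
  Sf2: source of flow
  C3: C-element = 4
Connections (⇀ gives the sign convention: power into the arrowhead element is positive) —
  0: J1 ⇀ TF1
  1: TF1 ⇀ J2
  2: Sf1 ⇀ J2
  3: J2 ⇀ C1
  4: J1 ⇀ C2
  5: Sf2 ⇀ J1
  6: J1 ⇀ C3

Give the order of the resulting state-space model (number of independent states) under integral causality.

β2 |Sf1  (source Sf1 imposes f)
β5 |Sf2  (Sf2: flow source, stroke at near end)
β0 |J1  (J1 flow already set via bond 5)
β4 |J1  (J1: bond 5 brought flow, rest push out)
β6 |J1  (J1: bond 5 brought flow, rest push out)
β1 |TF1  (TF TF1: opposite of bond 0)
β3 |J2  (J2: last free bond brings effort in)

3  (C1, C2, C3 all integral)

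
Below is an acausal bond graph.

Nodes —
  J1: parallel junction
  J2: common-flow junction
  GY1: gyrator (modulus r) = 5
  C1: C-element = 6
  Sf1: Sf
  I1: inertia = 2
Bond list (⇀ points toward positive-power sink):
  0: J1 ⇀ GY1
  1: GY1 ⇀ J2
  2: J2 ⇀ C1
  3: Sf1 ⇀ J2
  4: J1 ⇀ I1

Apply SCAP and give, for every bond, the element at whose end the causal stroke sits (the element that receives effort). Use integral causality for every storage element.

bond 0 stroke at J1
bond 1 stroke at J2
bond 2 stroke at J2
bond 3 stroke at Sf1
bond 4 stroke at I1

#3 stroke at Sf1  (Sf1 (Sf) sets flow on bond)
#1 stroke at J2  (J2: bond 3 brought flow, rest push out)
#2 stroke at J2  (common-f at J2 fixed by 3)
#0 stroke at J1  (GY1: gyrator matches bond 1)
#4 stroke at I1  (J1: bond 0 brought effort, rest push out)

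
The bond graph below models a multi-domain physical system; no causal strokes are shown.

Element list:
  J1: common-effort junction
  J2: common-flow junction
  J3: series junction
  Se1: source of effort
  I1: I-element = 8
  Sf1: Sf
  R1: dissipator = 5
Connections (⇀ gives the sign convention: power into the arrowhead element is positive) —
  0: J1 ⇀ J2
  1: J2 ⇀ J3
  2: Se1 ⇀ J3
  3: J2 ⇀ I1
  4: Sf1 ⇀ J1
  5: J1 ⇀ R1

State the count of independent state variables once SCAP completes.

1  (I1 all integral)

#2 →J3  (source Se1 imposes e)
#4 →Sf1  (Sf1: flow source, stroke at near end)
#1 →J2  (J3: last free bond brings flow in)
#3 →I1  (prefer integral on I1)
#0 →J2  (J2: bond 3 brought flow, rest push out)
#5 →J1  (J1: last free bond brings effort in)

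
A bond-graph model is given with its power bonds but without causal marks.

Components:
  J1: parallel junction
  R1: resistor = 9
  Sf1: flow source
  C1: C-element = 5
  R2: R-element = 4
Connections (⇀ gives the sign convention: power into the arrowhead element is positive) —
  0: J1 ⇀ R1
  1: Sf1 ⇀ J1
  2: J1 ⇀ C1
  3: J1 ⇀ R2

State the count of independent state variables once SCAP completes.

1  (C1 all integral)

β1 →Sf1  (Sf1: flow source, stroke at near end)
β2 →J1  (C1: C, integral causality)
β0 →R1  (J1 effort already set via bond 2)
β3 →R2  (0-jn J1 has e-setter on 2)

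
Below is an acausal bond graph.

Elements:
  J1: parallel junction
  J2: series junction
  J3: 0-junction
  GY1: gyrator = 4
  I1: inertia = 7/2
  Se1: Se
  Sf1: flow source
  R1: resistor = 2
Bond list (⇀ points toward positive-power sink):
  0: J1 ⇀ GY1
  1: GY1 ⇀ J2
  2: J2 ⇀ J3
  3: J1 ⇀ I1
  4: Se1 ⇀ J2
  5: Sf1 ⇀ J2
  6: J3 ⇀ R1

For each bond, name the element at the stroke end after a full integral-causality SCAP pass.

β4 stroke at J2  (Se1 (Se) sets effort on bond)
β5 stroke at Sf1  (Sf1 fixes flow; stroke at Sf1)
β1 stroke at J2  (J2 flow already set via bond 5)
β2 stroke at J2  (J2: bond 5 brought flow, rest push out)
β6 stroke at J3  (closing 0-jn rule on J3)
β0 stroke at J1  (GY1: gyrator matches bond 1)
β3 stroke at I1  (J1 effort already set via bond 0)

bond 0 stroke→J1
bond 1 stroke→J2
bond 2 stroke→J2
bond 3 stroke→I1
bond 4 stroke→J2
bond 5 stroke→Sf1
bond 6 stroke→J3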